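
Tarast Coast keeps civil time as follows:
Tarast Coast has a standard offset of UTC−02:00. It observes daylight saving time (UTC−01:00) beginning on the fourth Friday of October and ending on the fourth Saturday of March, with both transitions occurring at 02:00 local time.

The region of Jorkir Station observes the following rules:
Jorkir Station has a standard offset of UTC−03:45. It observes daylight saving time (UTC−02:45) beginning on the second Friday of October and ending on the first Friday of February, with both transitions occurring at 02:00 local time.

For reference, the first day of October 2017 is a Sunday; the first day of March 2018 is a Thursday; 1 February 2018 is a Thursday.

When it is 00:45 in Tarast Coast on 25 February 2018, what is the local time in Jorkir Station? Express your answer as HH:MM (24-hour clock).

1 October 2017 is a Sunday, so the first Friday is October 6 and the fourth is October 27.
1 March 2018 is a Thursday, so the first Saturday is March 3 and the fourth is March 24.
Daylight saving runs 27 October 2017 – 24 March 2018; 25 February 2018 is inside that window, so Tarast Coast is at UTC−01:00.
00:45 Tarast Coast + 1h = 01:45 UTC.
1 October 2017 is a Sunday, so the first Friday is October 6 and the second is October 13.
1 February 2018 is a Thursday, so the first Friday is February 2.
At the standard offset (UTC−03:45), 01:45 UTC − 3h45m = 22:00 Jorkir Station standard time (rolling into the previous day, 24 February 2018).
The standard-time date in Jorkir Station, 24 February 2018, does not fall between 13 October 2017 and 2 February 2018, so daylight saving is not in effect and Jorkir Station is at UTC−03:45.
01:45 UTC − 3h45m = 22:00 Jorkir Station (rolling into the previous day, 24 February 2018).

22:00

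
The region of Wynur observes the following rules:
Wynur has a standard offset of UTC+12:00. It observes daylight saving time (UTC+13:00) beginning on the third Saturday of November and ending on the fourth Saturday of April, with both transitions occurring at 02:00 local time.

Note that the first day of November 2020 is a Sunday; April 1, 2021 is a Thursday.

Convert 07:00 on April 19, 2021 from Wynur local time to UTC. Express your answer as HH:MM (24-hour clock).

18:00

1 November 2020 is a Sunday, so the first Saturday is November 7 and the third is November 21.
1 April 2021 is a Thursday, so the first Saturday is April 3 and the fourth is April 24.
Daylight saving runs 21 November 2020 – 24 April 2021; April 19, 2021 is inside that window, so Wynur is at UTC+13:00.
07:00 local − 13h = 18:00 UTC (rolling into the previous day, 18 April 2021).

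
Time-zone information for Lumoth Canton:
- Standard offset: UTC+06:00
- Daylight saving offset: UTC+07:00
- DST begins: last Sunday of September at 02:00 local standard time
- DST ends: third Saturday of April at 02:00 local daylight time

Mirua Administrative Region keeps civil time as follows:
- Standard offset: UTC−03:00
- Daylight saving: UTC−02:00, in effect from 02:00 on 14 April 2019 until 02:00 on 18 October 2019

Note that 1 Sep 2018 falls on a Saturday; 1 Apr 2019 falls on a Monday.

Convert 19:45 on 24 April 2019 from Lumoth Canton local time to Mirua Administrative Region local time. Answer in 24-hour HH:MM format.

1 September 2018 is a Saturday, so Sundays fall on 2, 9, 16, 23, 30; the last is September 30.
1 April 2019 is a Monday, so the first Saturday is April 6 and the third is April 20.
Daylight saving runs 30 September 2018 – 20 April 2019; 24 April 2019 is outside that window, so Lumoth Canton is on standard time at UTC+06:00.
19:45 Lumoth Canton − 6h = 13:45 UTC.
At the standard offset (UTC−03:00), 13:45 UTC − 3h = 10:45 Mirua Administrative Region standard time.
The standard-time date in Mirua Administrative Region, 24 April 2019, falls between 14 April and 18 October, so daylight saving is in effect and Mirua Administrative Region is at UTC−02:00.
13:45 UTC − 2h = 11:45 Mirua Administrative Region.

11:45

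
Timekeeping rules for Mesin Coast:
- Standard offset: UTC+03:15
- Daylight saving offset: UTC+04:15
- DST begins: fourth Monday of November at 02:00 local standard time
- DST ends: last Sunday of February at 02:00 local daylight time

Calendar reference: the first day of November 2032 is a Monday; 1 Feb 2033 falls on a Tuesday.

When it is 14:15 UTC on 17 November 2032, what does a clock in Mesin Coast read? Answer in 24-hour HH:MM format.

17:30

1 November 2032 is a Monday, so the first Monday is November 1 and the fourth is November 22.
1 February 2033 is a Tuesday, so Sundays fall on 6, 13, 20, 27; the last is February 27.
At the standard offset (UTC+03:15), 14:15 UTC + 3h15m = 17:30 Mesin Coast standard time.
Daylight saving runs 22 November 2032 – 27 February 2033; the standard-time date in Mesin Coast, 17 November 2032, is outside that window, so Mesin Coast is on standard time at UTC+03:15.
14:15 UTC + 3h15m = 17:30 local.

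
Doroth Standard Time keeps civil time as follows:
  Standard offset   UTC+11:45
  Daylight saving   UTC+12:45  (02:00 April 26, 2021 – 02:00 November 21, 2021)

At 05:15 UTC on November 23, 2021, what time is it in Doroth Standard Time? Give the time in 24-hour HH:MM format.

At the standard offset (UTC+11:45), 05:15 UTC + 11h45m = 17:00 Doroth Standard Time standard time.
The standard-time date in Doroth Standard Time, November 23, 2021, does not fall between 26 April and 21 November, so daylight saving is not in effect and Doroth Standard Time is at UTC+11:45.
05:15 UTC + 11h45m = 17:00 local.

17:00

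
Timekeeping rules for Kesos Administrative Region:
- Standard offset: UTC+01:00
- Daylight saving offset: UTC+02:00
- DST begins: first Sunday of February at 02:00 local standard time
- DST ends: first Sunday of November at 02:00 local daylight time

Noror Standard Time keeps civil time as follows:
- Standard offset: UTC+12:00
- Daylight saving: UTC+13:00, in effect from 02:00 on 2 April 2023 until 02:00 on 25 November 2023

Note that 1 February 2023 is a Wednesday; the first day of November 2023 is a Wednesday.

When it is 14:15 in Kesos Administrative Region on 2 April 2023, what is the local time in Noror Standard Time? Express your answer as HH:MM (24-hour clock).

01:15

1 February 2023 is a Wednesday, so the first Sunday is February 5.
1 November 2023 is a Wednesday, so the first Sunday is November 5.
2 April 2023 falls between 5 February and 5 November, so daylight saving is in effect and Kesos Administrative Region is at UTC+02:00.
14:15 Kesos Administrative Region − 2h = 12:15 UTC.
At the standard offset (UTC+12:00), 12:15 UTC + 12h = 00:15 Noror Standard Time standard time (rolling into the next day, 3 April 2023).
Daylight saving runs 2 April – 25 November; the standard-time date in Noror Standard Time, 3 April 2023, is inside that window, so Noror Standard Time is at UTC+13:00.
12:15 UTC + 13h = 01:15 Noror Standard Time (rolling into the next day, 3 April 2023).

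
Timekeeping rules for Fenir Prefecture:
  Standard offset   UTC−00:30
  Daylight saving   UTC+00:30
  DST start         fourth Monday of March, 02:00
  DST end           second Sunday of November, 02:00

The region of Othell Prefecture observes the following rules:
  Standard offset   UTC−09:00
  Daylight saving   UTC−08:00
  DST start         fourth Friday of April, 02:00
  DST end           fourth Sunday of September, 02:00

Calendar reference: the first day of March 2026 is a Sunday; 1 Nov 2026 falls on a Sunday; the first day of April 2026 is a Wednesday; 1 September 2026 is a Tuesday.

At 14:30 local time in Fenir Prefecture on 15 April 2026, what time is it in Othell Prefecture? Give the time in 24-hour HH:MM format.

1 March 2026 is a Sunday, so the first Monday is March 2 and the fourth is March 23.
1 November 2026 is a Sunday, so the first Sunday is November 1 and the second is November 8.
15 April 2026 lies within the daylight-saving period (23 March – 8 November), so Fenir Prefecture is on daylight time, UTC+00:30.
14:30 Fenir Prefecture − 0h30m = 14:00 UTC.
1 April 2026 is a Wednesday, so the first Friday is April 3 and the fourth is April 24.
1 September 2026 is a Tuesday, so the first Sunday is September 6 and the fourth is September 27.
At the standard offset (UTC−09:00), 14:00 UTC − 9h = 05:00 Othell Prefecture standard time.
Daylight saving runs 24 April – 27 September; the standard-time date in Othell Prefecture, 15 April 2026, is outside that window, so Othell Prefecture is on standard time at UTC−09:00.
14:00 UTC − 9h = 05:00 Othell Prefecture.

05:00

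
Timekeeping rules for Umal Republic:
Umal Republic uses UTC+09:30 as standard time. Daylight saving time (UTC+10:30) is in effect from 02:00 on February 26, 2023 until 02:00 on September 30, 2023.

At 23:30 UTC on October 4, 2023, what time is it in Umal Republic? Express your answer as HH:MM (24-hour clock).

At the standard offset (UTC+09:30), 23:30 UTC + 9h30m = 09:00 Umal Republic standard time (rolling into the next day, 5 October 2023).
Daylight saving runs 26 February – 30 September; the standard-time date in Umal Republic, October 5, 2023, is outside that window, so Umal Republic is on standard time at UTC+09:30.
23:30 UTC + 9h30m = 09:00 local (rolling into the next day, 5 October 2023).

09:00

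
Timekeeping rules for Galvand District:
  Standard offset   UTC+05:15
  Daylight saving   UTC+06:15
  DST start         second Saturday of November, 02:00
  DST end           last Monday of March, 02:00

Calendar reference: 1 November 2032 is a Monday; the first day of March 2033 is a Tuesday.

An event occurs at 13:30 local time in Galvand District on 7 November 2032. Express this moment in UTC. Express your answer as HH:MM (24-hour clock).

1 November 2032 is a Monday, so the first Saturday is November 6 and the second is November 13.
1 March 2033 is a Tuesday, so Mondays fall on 7, 14, 21, 28; the last is March 28.
7 November 2032 does not fall between 13 November 2032 and 28 March 2033, so daylight saving is not in effect and Galvand District is at UTC+05:15.
13:30 local − 5h15m = 08:15 UTC.

08:15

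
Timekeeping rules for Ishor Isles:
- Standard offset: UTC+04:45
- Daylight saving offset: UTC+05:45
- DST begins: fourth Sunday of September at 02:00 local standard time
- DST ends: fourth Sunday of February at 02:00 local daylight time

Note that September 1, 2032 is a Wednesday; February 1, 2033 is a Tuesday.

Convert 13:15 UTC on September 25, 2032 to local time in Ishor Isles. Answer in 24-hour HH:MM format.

1 September 2032 is a Wednesday, so the first Sunday is September 5 and the fourth is September 26.
1 February 2033 is a Tuesday, so the first Sunday is February 6 and the fourth is February 27.
At the standard offset (UTC+04:45), 13:15 UTC + 4h45m = 18:00 Ishor Isles standard time.
The standard-time date in Ishor Isles, September 25, 2032, does not fall between 26 September 2032 and 27 February 2033, so daylight saving is not in effect and Ishor Isles is at UTC+04:45.
13:15 UTC + 4h45m = 18:00 local.

18:00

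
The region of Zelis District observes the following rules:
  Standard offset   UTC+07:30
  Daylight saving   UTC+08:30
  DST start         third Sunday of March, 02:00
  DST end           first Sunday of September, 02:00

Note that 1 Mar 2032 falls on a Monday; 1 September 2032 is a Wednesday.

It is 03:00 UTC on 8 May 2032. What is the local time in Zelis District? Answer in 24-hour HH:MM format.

1 March 2032 is a Monday, so the first Sunday is March 7 and the third is March 21.
1 September 2032 is a Wednesday, so the first Sunday is September 5.
At the standard offset (UTC+07:30), 03:00 UTC + 7h30m = 10:30 Zelis District standard time.
Daylight saving runs 21 March – 5 September; the standard-time date in Zelis District, 8 May 2032, is inside that window, so Zelis District is at UTC+08:30.
03:00 UTC + 8h30m = 11:30 local.

11:30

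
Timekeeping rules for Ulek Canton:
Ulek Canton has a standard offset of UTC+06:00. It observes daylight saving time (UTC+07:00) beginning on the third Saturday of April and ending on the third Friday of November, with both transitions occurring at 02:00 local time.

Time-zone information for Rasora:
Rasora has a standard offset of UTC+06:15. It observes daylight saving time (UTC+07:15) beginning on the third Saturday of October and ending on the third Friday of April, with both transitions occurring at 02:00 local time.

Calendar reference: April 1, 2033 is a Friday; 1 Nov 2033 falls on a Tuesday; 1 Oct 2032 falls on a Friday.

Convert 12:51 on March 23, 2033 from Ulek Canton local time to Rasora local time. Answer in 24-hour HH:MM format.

1 April 2033 is a Friday, so the first Saturday is April 2 and the third is April 16.
1 November 2033 is a Tuesday, so the first Friday is November 4 and the third is November 18.
March 23, 2033 does not fall between 16 April and 18 November, so daylight saving is not in effect and Ulek Canton is at UTC+06:00.
12:51 Ulek Canton − 6h = 06:51 UTC.
1 October 2032 is a Friday, so the first Saturday is October 2 and the third is October 16.
1 April 2033 is a Friday, so the first Friday is April 1 and the third is April 15.
At the standard offset (UTC+06:15), 06:51 UTC + 6h15m = 13:06 Rasora standard time.
The standard-time date in Rasora, March 23, 2033, falls between 16 October 2032 and 15 April 2033, so daylight saving is in effect and Rasora is at UTC+07:15.
06:51 UTC + 7h15m = 14:06 Rasora.

14:06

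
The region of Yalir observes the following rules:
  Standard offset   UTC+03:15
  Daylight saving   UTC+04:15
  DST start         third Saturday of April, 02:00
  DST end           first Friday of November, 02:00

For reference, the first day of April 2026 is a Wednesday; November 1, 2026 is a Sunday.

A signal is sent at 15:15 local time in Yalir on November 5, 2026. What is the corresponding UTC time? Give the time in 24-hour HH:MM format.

11:00

1 April 2026 is a Wednesday, so the first Saturday is April 4 and the third is April 18.
1 November 2026 is a Sunday, so the first Friday is November 6.
November 5, 2026 falls between 18 April and 6 November, so daylight saving is in effect and Yalir is at UTC+04:15.
15:15 local − 4h15m = 11:00 UTC.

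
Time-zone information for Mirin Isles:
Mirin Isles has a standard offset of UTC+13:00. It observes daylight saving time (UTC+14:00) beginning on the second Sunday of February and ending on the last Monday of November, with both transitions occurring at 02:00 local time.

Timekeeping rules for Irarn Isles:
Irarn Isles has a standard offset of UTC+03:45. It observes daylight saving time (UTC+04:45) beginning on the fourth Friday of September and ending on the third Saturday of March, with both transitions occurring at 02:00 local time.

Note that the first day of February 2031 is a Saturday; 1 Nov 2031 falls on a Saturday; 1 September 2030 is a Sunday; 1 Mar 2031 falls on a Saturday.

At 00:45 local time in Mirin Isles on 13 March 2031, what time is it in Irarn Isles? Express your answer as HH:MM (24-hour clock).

15:30

1 February 2031 is a Saturday, so the first Sunday is February 2 and the second is February 9.
1 November 2031 is a Saturday, so Mondays fall on 3, 10, 17, 24; the last is November 24.
Daylight saving runs 9 February – 24 November; 13 March 2031 is inside that window, so Mirin Isles is at UTC+14:00.
00:45 Mirin Isles − 14h = 10:45 UTC (rolling into the previous day, 12 March 2031).
1 September 2030 is a Sunday, so the first Friday is September 6 and the fourth is September 27.
1 March 2031 is a Saturday, so the first Saturday is March 1 and the third is March 15.
At the standard offset (UTC+03:45), 10:45 UTC + 3h45m = 14:30 Irarn Isles standard time.
Daylight saving runs 27 September 2030 – 15 March 2031; the standard-time date in Irarn Isles, 12 March 2031, is inside that window, so Irarn Isles is at UTC+04:45.
10:45 UTC + 4h45m = 15:30 Irarn Isles.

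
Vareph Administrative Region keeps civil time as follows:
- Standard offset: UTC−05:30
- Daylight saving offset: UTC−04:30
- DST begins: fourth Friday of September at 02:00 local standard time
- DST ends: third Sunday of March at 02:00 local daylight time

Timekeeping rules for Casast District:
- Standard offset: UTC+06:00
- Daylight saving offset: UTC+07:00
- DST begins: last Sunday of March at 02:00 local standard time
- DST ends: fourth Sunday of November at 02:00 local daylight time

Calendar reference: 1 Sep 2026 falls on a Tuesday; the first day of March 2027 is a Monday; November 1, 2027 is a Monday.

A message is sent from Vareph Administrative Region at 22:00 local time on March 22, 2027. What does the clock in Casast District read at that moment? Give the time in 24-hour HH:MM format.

1 September 2026 is a Tuesday, so the first Friday is September 4 and the fourth is September 25.
1 March 2027 is a Monday, so the first Sunday is March 7 and the third is March 21.
March 22, 2027 does not fall between 25 September 2026 and 21 March 2027, so daylight saving is not in effect and Vareph Administrative Region is at UTC−05:30.
22:00 Vareph Administrative Region + 5h30m = 03:30 UTC (rolling into the next day, 23 March 2027).
1 March 2027 is a Monday, so Sundays fall on 7, 14, 21, 28; the last is March 28.
1 November 2027 is a Monday, so the first Sunday is November 7 and the fourth is November 28.
At the standard offset (UTC+06:00), 03:30 UTC + 6h = 09:30 Casast District standard time.
Daylight saving runs 28 March – 28 November; the standard-time date in Casast District, March 23, 2027, is outside that window, so Casast District is on standard time at UTC+06:00.
03:30 UTC + 6h = 09:30 Casast District.

09:30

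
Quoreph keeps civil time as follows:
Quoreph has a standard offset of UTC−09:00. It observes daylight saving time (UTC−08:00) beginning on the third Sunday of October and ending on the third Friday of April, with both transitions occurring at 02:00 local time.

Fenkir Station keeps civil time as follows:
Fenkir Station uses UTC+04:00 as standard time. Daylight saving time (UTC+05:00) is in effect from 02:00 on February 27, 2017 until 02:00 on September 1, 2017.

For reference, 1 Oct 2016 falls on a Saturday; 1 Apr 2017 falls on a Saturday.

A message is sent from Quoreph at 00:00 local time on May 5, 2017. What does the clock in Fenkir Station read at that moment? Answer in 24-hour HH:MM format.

1 October 2016 is a Saturday, so the first Sunday is October 2 and the third is October 16.
1 April 2017 is a Saturday, so the first Friday is April 7 and the third is April 21.
May 5, 2017 does not fall between 16 October 2016 and 21 April 2017, so daylight saving is not in effect and Quoreph is at UTC−09:00.
00:00 Quoreph + 9h = 09:00 UTC.
At the standard offset (UTC+04:00), 09:00 UTC + 4h = 13:00 Fenkir Station standard time.
Daylight saving runs 27 February – 1 September; the standard-time date in Fenkir Station, May 5, 2017, is inside that window, so Fenkir Station is at UTC+05:00.
09:00 UTC + 5h = 14:00 Fenkir Station.

14:00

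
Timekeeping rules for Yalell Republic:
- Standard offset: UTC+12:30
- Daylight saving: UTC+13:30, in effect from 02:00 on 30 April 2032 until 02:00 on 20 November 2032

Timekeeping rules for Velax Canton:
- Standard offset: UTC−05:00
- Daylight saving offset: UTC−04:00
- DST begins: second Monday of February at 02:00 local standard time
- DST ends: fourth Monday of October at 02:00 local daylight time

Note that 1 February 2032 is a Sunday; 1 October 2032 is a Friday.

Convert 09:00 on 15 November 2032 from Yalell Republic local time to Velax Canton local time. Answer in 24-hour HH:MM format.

Daylight saving runs 30 April – 20 November; 15 November 2032 is inside that window, so Yalell Republic is at UTC+13:30.
09:00 Yalell Republic − 13h30m = 19:30 UTC (rolling into the previous day, 14 November 2032).
1 February 2032 is a Sunday, so the first Monday is February 2 and the second is February 9.
1 October 2032 is a Friday, so the first Monday is October 4 and the fourth is October 25.
At the standard offset (UTC−05:00), 19:30 UTC − 5h = 14:30 Velax Canton standard time.
The standard-time date in Velax Canton, 14 November 2032, does not fall between 9 February and 25 October, so daylight saving is not in effect and Velax Canton is at UTC−05:00.
19:30 UTC − 5h = 14:30 Velax Canton.

14:30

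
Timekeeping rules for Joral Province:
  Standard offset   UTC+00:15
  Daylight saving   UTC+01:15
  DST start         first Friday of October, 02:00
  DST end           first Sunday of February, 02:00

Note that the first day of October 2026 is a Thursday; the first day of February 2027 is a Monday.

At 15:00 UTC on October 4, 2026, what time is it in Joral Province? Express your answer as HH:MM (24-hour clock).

1 October 2026 is a Thursday, so the first Friday is October 2.
1 February 2027 is a Monday, so the first Sunday is February 7.
At the standard offset (UTC+00:15), 15:00 UTC + 0h15m = 15:15 Joral Province standard time.
The standard-time date in Joral Province, October 4, 2026, falls between 2 October 2026 and 7 February 2027, so daylight saving is in effect and Joral Province is at UTC+01:15.
15:00 UTC + 1h15m = 16:15 local.

16:15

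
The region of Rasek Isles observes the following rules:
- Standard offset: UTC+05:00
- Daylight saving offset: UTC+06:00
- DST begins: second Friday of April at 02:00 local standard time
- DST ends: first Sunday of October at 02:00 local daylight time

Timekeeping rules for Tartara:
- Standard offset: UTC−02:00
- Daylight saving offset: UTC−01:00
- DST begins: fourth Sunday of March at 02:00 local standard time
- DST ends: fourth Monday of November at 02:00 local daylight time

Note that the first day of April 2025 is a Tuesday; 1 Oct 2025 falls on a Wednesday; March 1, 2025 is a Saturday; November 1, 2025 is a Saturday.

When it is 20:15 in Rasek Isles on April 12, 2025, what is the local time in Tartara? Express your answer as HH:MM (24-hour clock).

13:15

1 April 2025 is a Tuesday, so the first Friday is April 4 and the second is April 11.
1 October 2025 is a Wednesday, so the first Sunday is October 5.
Daylight saving runs 11 April – 5 October; April 12, 2025 is inside that window, so Rasek Isles is at UTC+06:00.
20:15 Rasek Isles − 6h = 14:15 UTC.
1 March 2025 is a Saturday, so the first Sunday is March 2 and the fourth is March 23.
1 November 2025 is a Saturday, so the first Monday is November 3 and the fourth is November 24.
At the standard offset (UTC−02:00), 14:15 UTC − 2h = 12:15 Tartara standard time.
Daylight saving runs 23 March – 24 November; the standard-time date in Tartara, April 12, 2025, is inside that window, so Tartara is at UTC−01:00.
14:15 UTC − 1h = 13:15 Tartara.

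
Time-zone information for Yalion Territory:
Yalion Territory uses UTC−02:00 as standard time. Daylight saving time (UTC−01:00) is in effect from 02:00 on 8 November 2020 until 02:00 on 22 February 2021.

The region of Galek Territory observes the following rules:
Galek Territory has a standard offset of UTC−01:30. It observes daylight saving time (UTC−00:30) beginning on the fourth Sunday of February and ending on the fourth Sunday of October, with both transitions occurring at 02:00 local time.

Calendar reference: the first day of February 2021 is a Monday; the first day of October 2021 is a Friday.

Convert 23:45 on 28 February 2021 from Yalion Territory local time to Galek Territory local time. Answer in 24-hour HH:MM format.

01:15

Daylight saving runs 8 November 2020 – 22 February 2021; 28 February 2021 is outside that window, so Yalion Territory is on standard time at UTC−02:00.
23:45 Yalion Territory + 2h = 01:45 UTC (rolling into the next day, 1 March 2021).
1 February 2021 is a Monday, so the first Sunday is February 7 and the fourth is February 28.
1 October 2021 is a Friday, so the first Sunday is October 3 and the fourth is October 24.
At the standard offset (UTC−01:30), 01:45 UTC − 1h30m = 00:15 Galek Territory standard time.
The standard-time date in Galek Territory, 1 March 2021, falls between 28 February and 24 October, so daylight saving is in effect and Galek Territory is at UTC−00:30.
01:45 UTC − 0h30m = 01:15 Galek Territory.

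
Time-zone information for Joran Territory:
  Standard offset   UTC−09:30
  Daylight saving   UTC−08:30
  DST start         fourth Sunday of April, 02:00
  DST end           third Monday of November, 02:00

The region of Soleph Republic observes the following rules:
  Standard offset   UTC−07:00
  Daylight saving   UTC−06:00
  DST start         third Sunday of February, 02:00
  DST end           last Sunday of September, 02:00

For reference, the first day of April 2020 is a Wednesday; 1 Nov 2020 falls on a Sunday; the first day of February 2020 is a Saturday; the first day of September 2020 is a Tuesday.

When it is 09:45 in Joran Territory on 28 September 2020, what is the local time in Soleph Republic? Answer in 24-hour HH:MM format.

1 April 2020 is a Wednesday, so the first Sunday is April 5 and the fourth is April 26.
1 November 2020 is a Sunday, so the first Monday is November 2 and the third is November 16.
28 September 2020 falls between 26 April and 16 November, so daylight saving is in effect and Joran Territory is at UTC−08:30.
09:45 Joran Territory + 8h30m = 18:15 UTC.
1 February 2020 is a Saturday, so the first Sunday is February 2 and the third is February 16.
1 September 2020 is a Tuesday, so Sundays fall on 6, 13, 20, 27; the last is September 27.
At the standard offset (UTC−07:00), 18:15 UTC − 7h = 11:15 Soleph Republic standard time.
Daylight saving runs 16 February – 27 September; the standard-time date in Soleph Republic, 28 September 2020, is outside that window, so Soleph Republic is on standard time at UTC−07:00.
18:15 UTC − 7h = 11:15 Soleph Republic.

11:15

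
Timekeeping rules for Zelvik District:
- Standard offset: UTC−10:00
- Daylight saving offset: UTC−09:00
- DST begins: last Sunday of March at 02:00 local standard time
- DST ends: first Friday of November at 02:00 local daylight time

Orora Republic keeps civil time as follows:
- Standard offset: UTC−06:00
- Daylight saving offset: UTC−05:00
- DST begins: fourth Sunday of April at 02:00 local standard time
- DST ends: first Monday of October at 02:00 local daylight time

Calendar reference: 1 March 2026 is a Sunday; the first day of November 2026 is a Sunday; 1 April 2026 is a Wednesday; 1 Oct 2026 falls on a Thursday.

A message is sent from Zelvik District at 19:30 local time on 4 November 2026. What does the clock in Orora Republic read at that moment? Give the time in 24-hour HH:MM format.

1 March 2026 is a Sunday, so Sundays fall on 1, 8, 15, 22, 29; the last is March 29.
1 November 2026 is a Sunday, so the first Friday is November 6.
Daylight saving runs 29 March – 6 November; 4 November 2026 is inside that window, so Zelvik District is at UTC−09:00.
19:30 Zelvik District + 9h = 04:30 UTC (rolling into the next day, 5 November 2026).
1 April 2026 is a Wednesday, so the first Sunday is April 5 and the fourth is April 26.
1 October 2026 is a Thursday, so the first Monday is October 5.
At the standard offset (UTC−06:00), 04:30 UTC − 6h = 22:30 Orora Republic standard time (rolling into the previous day, 4 November 2026).
The standard-time date in Orora Republic, 4 November 2026, is outside the daylight-saving period (26 April – 5 October), so Orora Republic is on standard time, UTC−06:00.
04:30 UTC − 6h = 22:30 Orora Republic (rolling into the previous day, 4 November 2026).

22:30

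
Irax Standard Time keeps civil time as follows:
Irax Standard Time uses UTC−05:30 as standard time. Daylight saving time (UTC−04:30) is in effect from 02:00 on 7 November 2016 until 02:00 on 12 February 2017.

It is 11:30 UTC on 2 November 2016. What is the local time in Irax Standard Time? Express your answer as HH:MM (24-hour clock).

At the standard offset (UTC−05:30), 11:30 UTC − 5h30m = 06:00 Irax Standard Time standard time.
The standard-time date in Irax Standard Time, 2 November 2016, does not fall between 7 November 2016 and 12 February 2017, so daylight saving is not in effect and Irax Standard Time is at UTC−05:30.
11:30 UTC − 5h30m = 06:00 local.

06:00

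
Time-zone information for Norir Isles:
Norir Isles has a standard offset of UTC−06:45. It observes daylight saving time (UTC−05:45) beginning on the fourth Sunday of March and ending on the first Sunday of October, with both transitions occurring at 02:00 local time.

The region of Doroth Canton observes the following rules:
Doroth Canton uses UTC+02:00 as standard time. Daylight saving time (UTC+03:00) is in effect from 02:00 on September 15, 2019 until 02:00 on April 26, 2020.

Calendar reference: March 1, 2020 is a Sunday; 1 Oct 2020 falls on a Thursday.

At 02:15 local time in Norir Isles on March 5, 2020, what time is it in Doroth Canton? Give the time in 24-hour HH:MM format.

1 March 2020 is a Sunday, so the first Sunday is March 1 and the fourth is March 22.
1 October 2020 is a Thursday, so the first Sunday is October 4.
Daylight saving runs 22 March – 4 October; March 5, 2020 is outside that window, so Norir Isles is on standard time at UTC−06:45.
02:15 Norir Isles + 6h45m = 09:00 UTC.
At the standard offset (UTC+02:00), 09:00 UTC + 2h = 11:00 Doroth Canton standard time.
The standard-time date in Doroth Canton, March 5, 2020, falls between 15 September 2019 and 26 April 2020, so daylight saving is in effect and Doroth Canton is at UTC+03:00.
09:00 UTC + 3h = 12:00 Doroth Canton.

12:00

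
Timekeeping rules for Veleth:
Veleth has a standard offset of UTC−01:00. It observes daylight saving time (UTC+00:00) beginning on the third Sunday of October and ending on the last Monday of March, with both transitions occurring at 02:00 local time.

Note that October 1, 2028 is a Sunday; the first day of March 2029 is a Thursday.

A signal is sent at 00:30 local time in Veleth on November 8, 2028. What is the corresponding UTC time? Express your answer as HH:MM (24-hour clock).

00:30

1 October 2028 is a Sunday, so the first Sunday is October 1 and the third is October 15.
1 March 2029 is a Thursday, so Mondays fall on 5, 12, 19, 26; the last is March 26.
November 8, 2028 lies within the daylight-saving period (15 October 2028 – 26 March 2029), so Veleth is on daylight time, UTC+00:00.
00:30 local − 0h = 00:30 UTC.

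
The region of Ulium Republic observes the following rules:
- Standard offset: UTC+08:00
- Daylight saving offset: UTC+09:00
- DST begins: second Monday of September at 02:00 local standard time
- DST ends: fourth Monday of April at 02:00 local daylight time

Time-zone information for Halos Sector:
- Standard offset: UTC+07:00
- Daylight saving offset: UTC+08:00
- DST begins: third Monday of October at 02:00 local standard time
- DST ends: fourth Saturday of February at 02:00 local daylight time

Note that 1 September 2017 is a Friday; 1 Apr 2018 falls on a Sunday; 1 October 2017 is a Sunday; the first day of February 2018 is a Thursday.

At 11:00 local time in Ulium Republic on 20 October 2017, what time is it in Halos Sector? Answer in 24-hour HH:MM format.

1 September 2017 is a Friday, so the first Monday is September 4 and the second is September 11.
1 April 2018 is a Sunday, so the first Monday is April 2 and the fourth is April 23.
20 October 2017 falls between 11 September 2017 and 23 April 2018, so daylight saving is in effect and Ulium Republic is at UTC+09:00.
11:00 Ulium Republic − 9h = 02:00 UTC.
1 October 2017 is a Sunday, so the first Monday is October 2 and the third is October 16.
1 February 2018 is a Thursday, so the first Saturday is February 3 and the fourth is February 24.
At the standard offset (UTC+07:00), 02:00 UTC + 7h = 09:00 Halos Sector standard time.
The standard-time date in Halos Sector, 20 October 2017, lies within the daylight-saving period (16 October 2017 – 24 February 2018), so Halos Sector is on daylight time, UTC+08:00.
02:00 UTC + 8h = 10:00 Halos Sector.

10:00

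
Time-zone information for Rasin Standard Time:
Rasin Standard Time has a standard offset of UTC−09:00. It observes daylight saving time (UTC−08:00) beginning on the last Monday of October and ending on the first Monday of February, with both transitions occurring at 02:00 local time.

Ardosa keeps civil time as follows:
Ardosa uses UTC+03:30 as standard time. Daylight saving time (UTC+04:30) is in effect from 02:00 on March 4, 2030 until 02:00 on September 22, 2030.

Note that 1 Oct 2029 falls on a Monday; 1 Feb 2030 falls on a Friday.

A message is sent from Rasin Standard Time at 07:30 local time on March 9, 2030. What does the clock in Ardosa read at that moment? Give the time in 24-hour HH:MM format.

1 October 2029 is a Monday, so Mondays fall on 1, 8, 15, 22, 29; the last is October 29.
1 February 2030 is a Friday, so the first Monday is February 4.
March 9, 2030 does not fall between 29 October 2029 and 4 February 2030, so daylight saving is not in effect and Rasin Standard Time is at UTC−09:00.
07:30 Rasin Standard Time + 9h = 16:30 UTC.
At the standard offset (UTC+03:30), 16:30 UTC + 3h30m = 20:00 Ardosa standard time.
The standard-time date in Ardosa, March 9, 2030, lies within the daylight-saving period (4 March – 22 September), so Ardosa is on daylight time, UTC+04:30.
16:30 UTC + 4h30m = 21:00 Ardosa.

21:00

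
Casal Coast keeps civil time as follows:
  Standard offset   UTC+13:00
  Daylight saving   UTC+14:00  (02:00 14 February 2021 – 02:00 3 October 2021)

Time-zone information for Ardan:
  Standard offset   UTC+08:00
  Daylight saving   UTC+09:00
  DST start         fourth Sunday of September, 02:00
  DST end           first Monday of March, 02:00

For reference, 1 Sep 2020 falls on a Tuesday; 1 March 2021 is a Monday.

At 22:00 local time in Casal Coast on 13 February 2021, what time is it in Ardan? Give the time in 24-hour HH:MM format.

18:00

13 February 2021 does not fall between 14 February and 3 October, so daylight saving is not in effect and Casal Coast is at UTC+13:00.
22:00 Casal Coast − 13h = 09:00 UTC.
1 September 2020 is a Tuesday, so the first Sunday is September 6 and the fourth is September 27.
1 March 2021 is a Monday, so the first Monday is March 1.
At the standard offset (UTC+08:00), 09:00 UTC + 8h = 17:00 Ardan standard time.
The standard-time date in Ardan, 13 February 2021, falls between 27 September 2020 and 1 March 2021, so daylight saving is in effect and Ardan is at UTC+09:00.
09:00 UTC + 9h = 18:00 Ardan.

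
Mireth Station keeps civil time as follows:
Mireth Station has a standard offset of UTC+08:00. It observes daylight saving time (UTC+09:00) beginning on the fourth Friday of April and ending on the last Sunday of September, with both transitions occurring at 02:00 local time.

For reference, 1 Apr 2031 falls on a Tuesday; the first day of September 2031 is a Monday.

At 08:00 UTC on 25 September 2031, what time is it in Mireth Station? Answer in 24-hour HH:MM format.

17:00

1 April 2031 is a Tuesday, so the first Friday is April 4 and the fourth is April 25.
1 September 2031 is a Monday, so Sundays fall on 7, 14, 21, 28; the last is September 28.
At the standard offset (UTC+08:00), 08:00 UTC + 8h = 16:00 Mireth Station standard time.
The standard-time date in Mireth Station, 25 September 2031, lies within the daylight-saving period (25 April – 28 September), so Mireth Station is on daylight time, UTC+09:00.
08:00 UTC + 9h = 17:00 local.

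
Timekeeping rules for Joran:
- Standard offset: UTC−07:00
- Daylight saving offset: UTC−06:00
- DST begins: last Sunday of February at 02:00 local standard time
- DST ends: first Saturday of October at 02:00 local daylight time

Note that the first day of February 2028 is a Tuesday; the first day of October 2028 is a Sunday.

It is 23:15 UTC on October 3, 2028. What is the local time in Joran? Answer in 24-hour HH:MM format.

17:15

1 February 2028 is a Tuesday, so Sundays fall on 6, 13, 20, 27; the last is February 27.
1 October 2028 is a Sunday, so the first Saturday is October 7.
At the standard offset (UTC−07:00), 23:15 UTC − 7h = 16:15 Joran standard time.
The standard-time date in Joran, October 3, 2028, falls between 27 February and 7 October, so daylight saving is in effect and Joran is at UTC−06:00.
23:15 UTC − 6h = 17:15 local.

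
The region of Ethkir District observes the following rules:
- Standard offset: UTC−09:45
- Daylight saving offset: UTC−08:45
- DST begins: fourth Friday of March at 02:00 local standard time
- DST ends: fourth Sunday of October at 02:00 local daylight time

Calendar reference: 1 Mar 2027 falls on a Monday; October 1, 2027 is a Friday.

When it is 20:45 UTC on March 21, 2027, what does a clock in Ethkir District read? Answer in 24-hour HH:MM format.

11:00

1 March 2027 is a Monday, so the first Friday is March 5 and the fourth is March 26.
1 October 2027 is a Friday, so the first Sunday is October 3 and the fourth is October 24.
At the standard offset (UTC−09:45), 20:45 UTC − 9h45m = 11:00 Ethkir District standard time.
The standard-time date in Ethkir District, March 21, 2027, does not fall between 26 March and 24 October, so daylight saving is not in effect and Ethkir District is at UTC−09:45.
20:45 UTC − 9h45m = 11:00 local.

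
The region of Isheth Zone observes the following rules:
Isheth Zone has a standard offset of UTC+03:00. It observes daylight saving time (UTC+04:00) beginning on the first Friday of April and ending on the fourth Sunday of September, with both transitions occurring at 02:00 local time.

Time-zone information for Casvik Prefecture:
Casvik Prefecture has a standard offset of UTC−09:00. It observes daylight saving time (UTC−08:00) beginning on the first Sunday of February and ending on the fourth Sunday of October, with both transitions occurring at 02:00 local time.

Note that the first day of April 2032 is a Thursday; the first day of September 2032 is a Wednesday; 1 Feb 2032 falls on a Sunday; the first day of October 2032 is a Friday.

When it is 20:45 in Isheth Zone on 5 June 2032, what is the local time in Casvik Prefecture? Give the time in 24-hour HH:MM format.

1 April 2032 is a Thursday, so the first Friday is April 2.
1 September 2032 is a Wednesday, so the first Sunday is September 5 and the fourth is September 26.
Daylight saving runs 2 April – 26 September; 5 June 2032 is inside that window, so Isheth Zone is at UTC+04:00.
20:45 Isheth Zone − 4h = 16:45 UTC.
1 February 2032 is a Sunday, so the first Sunday is February 1.
1 October 2032 is a Friday, so the first Sunday is October 3 and the fourth is October 24.
At the standard offset (UTC−09:00), 16:45 UTC − 9h = 07:45 Casvik Prefecture standard time.
The standard-time date in Casvik Prefecture, 5 June 2032, falls between 1 February and 24 October, so daylight saving is in effect and Casvik Prefecture is at UTC−08:00.
16:45 UTC − 8h = 08:45 Casvik Prefecture.

08:45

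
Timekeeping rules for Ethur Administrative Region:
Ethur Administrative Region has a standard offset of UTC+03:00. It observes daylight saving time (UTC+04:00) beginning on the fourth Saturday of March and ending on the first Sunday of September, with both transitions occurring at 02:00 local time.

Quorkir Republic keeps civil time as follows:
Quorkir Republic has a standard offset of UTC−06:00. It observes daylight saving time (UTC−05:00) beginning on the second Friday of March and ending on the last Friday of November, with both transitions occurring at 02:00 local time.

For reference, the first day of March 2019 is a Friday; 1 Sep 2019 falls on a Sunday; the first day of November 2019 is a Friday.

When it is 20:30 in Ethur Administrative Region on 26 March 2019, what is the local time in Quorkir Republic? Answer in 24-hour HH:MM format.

1 March 2019 is a Friday, so the first Saturday is March 2 and the fourth is March 23.
1 September 2019 is a Sunday, so the first Sunday is September 1.
26 March 2019 falls between 23 March and 1 September, so daylight saving is in effect and Ethur Administrative Region is at UTC+04:00.
20:30 Ethur Administrative Region − 4h = 16:30 UTC.
1 March 2019 is a Friday, so the first Friday is March 1 and the second is March 8.
1 November 2019 is a Friday, so Fridays fall on 1, 8, 15, 22, 29; the last is November 29.
At the standard offset (UTC−06:00), 16:30 UTC − 6h = 10:30 Quorkir Republic standard time.
Daylight saving runs 8 March – 29 November; the standard-time date in Quorkir Republic, 26 March 2019, is inside that window, so Quorkir Republic is at UTC−05:00.
16:30 UTC − 5h = 11:30 Quorkir Republic.

11:30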